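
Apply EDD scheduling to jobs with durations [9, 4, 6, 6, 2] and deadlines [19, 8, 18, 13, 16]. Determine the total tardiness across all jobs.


Sort by due date (EDD order): [(4, 8), (6, 13), (2, 16), (6, 18), (9, 19)]
Compute completion times and tardiness:
  Job 1: p=4, d=8, C=4, tardiness=max(0,4-8)=0
  Job 2: p=6, d=13, C=10, tardiness=max(0,10-13)=0
  Job 3: p=2, d=16, C=12, tardiness=max(0,12-16)=0
  Job 4: p=6, d=18, C=18, tardiness=max(0,18-18)=0
  Job 5: p=9, d=19, C=27, tardiness=max(0,27-19)=8
Total tardiness = 8

8


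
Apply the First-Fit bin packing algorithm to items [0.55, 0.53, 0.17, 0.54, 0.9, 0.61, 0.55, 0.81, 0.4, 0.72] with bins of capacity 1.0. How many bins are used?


Place items sequentially using First-Fit:
  Item 0.55 -> new Bin 1
  Item 0.53 -> new Bin 2
  Item 0.17 -> Bin 1 (now 0.72)
  Item 0.54 -> new Bin 3
  Item 0.9 -> new Bin 4
  Item 0.61 -> new Bin 5
  Item 0.55 -> new Bin 6
  Item 0.81 -> new Bin 7
  Item 0.4 -> Bin 2 (now 0.93)
  Item 0.72 -> new Bin 8
Total bins used = 8

8


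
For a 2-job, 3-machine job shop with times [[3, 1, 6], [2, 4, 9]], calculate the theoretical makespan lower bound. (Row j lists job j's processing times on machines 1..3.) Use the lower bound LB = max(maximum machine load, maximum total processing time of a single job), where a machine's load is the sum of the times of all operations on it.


Machine loads:
  Machine 1: 3 + 2 = 5
  Machine 2: 1 + 4 = 5
  Machine 3: 6 + 9 = 15
Max machine load = 15
Job totals:
  Job 1: 10
  Job 2: 15
Max job total = 15
Lower bound = max(15, 15) = 15

15


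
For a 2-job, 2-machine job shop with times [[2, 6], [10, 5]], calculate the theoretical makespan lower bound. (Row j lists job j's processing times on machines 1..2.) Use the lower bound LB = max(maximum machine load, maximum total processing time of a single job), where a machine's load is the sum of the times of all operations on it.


Machine loads:
  Machine 1: 2 + 10 = 12
  Machine 2: 6 + 5 = 11
Max machine load = 12
Job totals:
  Job 1: 8
  Job 2: 15
Max job total = 15
Lower bound = max(12, 15) = 15

15


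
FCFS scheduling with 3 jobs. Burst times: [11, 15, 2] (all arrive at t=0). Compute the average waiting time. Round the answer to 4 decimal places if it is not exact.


FCFS order (as given): [11, 15, 2]
Waiting times:
  Job 1: wait = 0
  Job 2: wait = 11
  Job 3: wait = 26
Sum of waiting times = 37
Average waiting time = 37/3 = 12.3333

12.3333


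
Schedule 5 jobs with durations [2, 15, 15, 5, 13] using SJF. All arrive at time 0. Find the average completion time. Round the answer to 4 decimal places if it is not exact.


SJF order (ascending): [2, 5, 13, 15, 15]
Completion times:
  Job 1: burst=2, C=2
  Job 2: burst=5, C=7
  Job 3: burst=13, C=20
  Job 4: burst=15, C=35
  Job 5: burst=15, C=50
Average completion = 114/5 = 22.8

22.8


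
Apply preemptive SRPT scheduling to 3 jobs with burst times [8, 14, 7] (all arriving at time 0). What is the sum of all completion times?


Since all jobs arrive at t=0, SRPT equals SPT ordering.
SPT order: [7, 8, 14]
Completion times:
  Job 1: p=7, C=7
  Job 2: p=8, C=15
  Job 3: p=14, C=29
Total completion time = 7 + 15 + 29 = 51

51


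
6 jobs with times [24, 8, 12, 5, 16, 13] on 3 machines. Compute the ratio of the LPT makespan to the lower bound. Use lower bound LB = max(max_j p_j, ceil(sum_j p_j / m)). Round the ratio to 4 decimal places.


LPT order: [24, 16, 13, 12, 8, 5]
Machine loads after assignment: [29, 24, 25]
LPT makespan = 29
Lower bound = max(max_job, ceil(total/3)) = max(24, 26) = 26
Ratio = 29 / 26 = 1.1154

1.1154


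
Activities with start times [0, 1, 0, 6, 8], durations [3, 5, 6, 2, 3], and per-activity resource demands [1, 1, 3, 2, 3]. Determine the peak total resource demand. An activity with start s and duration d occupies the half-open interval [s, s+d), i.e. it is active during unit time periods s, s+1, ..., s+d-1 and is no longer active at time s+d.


Each activity i is active on [start_i, start_i + duration_i).
Compute total resource usage per time slot:
  t=0: active resources = [1, 3], total = 4
  t=1: active resources = [1, 1, 3], total = 5
  t=2: active resources = [1, 1, 3], total = 5
  t=3: active resources = [1, 3], total = 4
  t=4: active resources = [1, 3], total = 4
  t=5: active resources = [1, 3], total = 4
  t=6: active resources = [2], total = 2
  t=7: active resources = [2], total = 2
  t=8: active resources = [3], total = 3
  t=9: active resources = [3], total = 3
  t=10: active resources = [3], total = 3
Peak resource demand = 5

5


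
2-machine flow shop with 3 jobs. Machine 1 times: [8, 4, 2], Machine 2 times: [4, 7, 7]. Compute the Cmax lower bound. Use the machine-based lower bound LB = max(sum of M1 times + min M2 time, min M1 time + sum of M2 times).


LB1 = sum(M1 times) + min(M2 times) = 14 + 4 = 18
LB2 = min(M1 times) + sum(M2 times) = 2 + 18 = 20
Lower bound = max(LB1, LB2) = max(18, 20) = 20

20


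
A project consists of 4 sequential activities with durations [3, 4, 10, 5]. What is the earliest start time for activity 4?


Activity 4 starts after activities 1 through 3 complete.
Predecessor durations: [3, 4, 10]
ES = 3 + 4 + 10 = 17

17


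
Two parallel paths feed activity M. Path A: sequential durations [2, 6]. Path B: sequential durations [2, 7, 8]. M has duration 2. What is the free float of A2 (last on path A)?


ES(A2) = sum of predecessors on chain A = 2
EF(A2) = ES + duration = 2 + 6 = 8
Successor of A2 is M. ES(M) = max(sum(A), sum(B)) = max(8, 17) = 17
Free float = ES(successor) - EF(current) = 17 - 8 = 9

9


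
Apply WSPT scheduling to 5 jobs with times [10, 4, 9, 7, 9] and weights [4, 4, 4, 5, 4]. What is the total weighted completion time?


Compute p/w ratios and sort ascending (WSPT): [(4, 4), (7, 5), (9, 4), (9, 4), (10, 4)]
Compute weighted completion times:
  Job (p=4,w=4): C=4, w*C=4*4=16
  Job (p=7,w=5): C=11, w*C=5*11=55
  Job (p=9,w=4): C=20, w*C=4*20=80
  Job (p=9,w=4): C=29, w*C=4*29=116
  Job (p=10,w=4): C=39, w*C=4*39=156
Total weighted completion time = 423

423


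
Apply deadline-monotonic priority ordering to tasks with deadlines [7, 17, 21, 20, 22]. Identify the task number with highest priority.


Sort tasks by relative deadline (ascending):
  Task 1: deadline = 7
  Task 2: deadline = 17
  Task 4: deadline = 20
  Task 3: deadline = 21
  Task 5: deadline = 22
Priority order (highest first): [1, 2, 4, 3, 5]
Highest priority task = 1

1


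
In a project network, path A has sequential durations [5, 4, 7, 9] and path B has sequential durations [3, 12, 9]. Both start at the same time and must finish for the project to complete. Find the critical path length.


Path A total = 5 + 4 + 7 + 9 = 25
Path B total = 3 + 12 + 9 = 24
Critical path = longest path = max(25, 24) = 25

25


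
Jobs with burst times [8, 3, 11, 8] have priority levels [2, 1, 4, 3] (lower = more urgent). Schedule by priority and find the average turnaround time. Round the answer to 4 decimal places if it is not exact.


Sort by priority (ascending = highest first):
Order: [(1, 3), (2, 8), (3, 8), (4, 11)]
Completion times:
  Priority 1, burst=3, C=3
  Priority 2, burst=8, C=11
  Priority 3, burst=8, C=19
  Priority 4, burst=11, C=30
Average turnaround = 63/4 = 15.75

15.75


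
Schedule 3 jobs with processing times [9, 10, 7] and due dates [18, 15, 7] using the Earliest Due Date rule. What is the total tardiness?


Sort by due date (EDD order): [(7, 7), (10, 15), (9, 18)]
Compute completion times and tardiness:
  Job 1: p=7, d=7, C=7, tardiness=max(0,7-7)=0
  Job 2: p=10, d=15, C=17, tardiness=max(0,17-15)=2
  Job 3: p=9, d=18, C=26, tardiness=max(0,26-18)=8
Total tardiness = 10

10


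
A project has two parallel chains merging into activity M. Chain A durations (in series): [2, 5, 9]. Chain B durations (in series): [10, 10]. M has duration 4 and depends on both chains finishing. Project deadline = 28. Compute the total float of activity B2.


Forward pass: ES(B2) = sum of predecessors on chain B = 10
EF = ES + duration = 10 + 10 = 20
Backward pass: LF(M) = deadline = 28; LS(M) = 28 - 4 = 24
LF(B2) = LS(M) - sum(successors on chain B) = 24 - 0 = 24
LS = LF - duration = 24 - 10 = 14
Total float = LS - ES = 14 - 10 = 4

4


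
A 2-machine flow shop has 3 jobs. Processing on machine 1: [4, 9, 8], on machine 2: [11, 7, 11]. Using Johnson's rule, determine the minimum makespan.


Apply Johnson's rule:
  Group 1 (a <= b): [(1, 4, 11), (3, 8, 11)]
  Group 2 (a > b): [(2, 9, 7)]
Optimal job order: [1, 3, 2]
Schedule:
  Job 1: M1 done at 4, M2 done at 15
  Job 3: M1 done at 12, M2 done at 26
  Job 2: M1 done at 21, M2 done at 33
Makespan = 33

33


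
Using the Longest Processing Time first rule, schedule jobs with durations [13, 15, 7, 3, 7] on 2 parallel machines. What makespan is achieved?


Sort jobs in decreasing order (LPT): [15, 13, 7, 7, 3]
Assign each job to the least loaded machine:
  Machine 1: jobs [15, 7], load = 22
  Machine 2: jobs [13, 7, 3], load = 23
Makespan = max load = 23

23


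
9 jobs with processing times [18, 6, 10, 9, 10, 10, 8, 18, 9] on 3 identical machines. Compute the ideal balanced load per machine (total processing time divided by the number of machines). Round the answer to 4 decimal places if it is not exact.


Total processing time = 18 + 6 + 10 + 9 + 10 + 10 + 8 + 18 + 9 = 98
Number of machines = 3
Ideal balanced load = 98 / 3 = 32.6667

32.6667


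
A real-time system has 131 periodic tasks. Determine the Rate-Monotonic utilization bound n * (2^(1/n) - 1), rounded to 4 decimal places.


Compute 2^(1/131) = 1.0053052230
Subtract 1: 1.0053052230 - 1 = 0.0053052230
Multiply by n: 131 * 0.0053052230 = 0.6949842130
Round to 4 dp: 0.6950

0.6950


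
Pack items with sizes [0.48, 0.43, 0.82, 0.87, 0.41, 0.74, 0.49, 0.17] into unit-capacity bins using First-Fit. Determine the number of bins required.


Place items sequentially using First-Fit:
  Item 0.48 -> new Bin 1
  Item 0.43 -> Bin 1 (now 0.91)
  Item 0.82 -> new Bin 2
  Item 0.87 -> new Bin 3
  Item 0.41 -> new Bin 4
  Item 0.74 -> new Bin 5
  Item 0.49 -> Bin 4 (now 0.9)
  Item 0.17 -> Bin 2 (now 0.99)
Total bins used = 5

5


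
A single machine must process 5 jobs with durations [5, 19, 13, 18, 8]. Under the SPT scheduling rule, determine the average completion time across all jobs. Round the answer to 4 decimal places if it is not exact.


Sort jobs by processing time (SPT order): [5, 8, 13, 18, 19]
Compute completion times sequentially:
  Job 1: processing = 5, completes at 5
  Job 2: processing = 8, completes at 13
  Job 3: processing = 13, completes at 26
  Job 4: processing = 18, completes at 44
  Job 5: processing = 19, completes at 63
Sum of completion times = 151
Average completion time = 151/5 = 30.2

30.2


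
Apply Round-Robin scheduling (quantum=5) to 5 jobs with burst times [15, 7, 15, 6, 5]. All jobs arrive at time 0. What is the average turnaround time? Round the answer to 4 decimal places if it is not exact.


Time quantum = 5
Execution trace:
  J1 runs 5 units, time = 5
  J2 runs 5 units, time = 10
  J3 runs 5 units, time = 15
  J4 runs 5 units, time = 20
  J5 runs 5 units, time = 25
  J1 runs 5 units, time = 30
  J2 runs 2 units, time = 32
  J3 runs 5 units, time = 37
  J4 runs 1 units, time = 38
  J1 runs 5 units, time = 43
  J3 runs 5 units, time = 48
Finish times: [43, 32, 48, 38, 25]
Average turnaround = 186/5 = 37.2

37.2


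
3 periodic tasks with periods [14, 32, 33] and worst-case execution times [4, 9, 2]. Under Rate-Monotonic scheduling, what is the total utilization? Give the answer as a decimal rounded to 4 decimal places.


Compute individual utilizations (exact fractions):
  Task 1: C/T = 4/14 = 2/7 (approx. 0.2857)
  Task 2: C/T = 9/32 (approx. 0.2813)
  Task 3: C/T = 2/33 (approx. 0.0606)
Total utilization U = 2/7 + 9/32 + 2/33 = 4639/7392
Rounded to 4 decimal places: U = 0.6276
RM (Liu & Layland) bound for 3 tasks = 0.779763; compare with U = 4639/7392 (approx. 0.627570)
U <= bound, so schedulable by RM sufficient condition.

0.6276


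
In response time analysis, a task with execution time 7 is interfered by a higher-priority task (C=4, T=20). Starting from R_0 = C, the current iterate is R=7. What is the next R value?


R_next = C + ceil(R_prev / T_hp) * C_hp
ceil(7 / 20) = ceil(0.35) = 1
Interference = 1 * 4 = 4
R_next = 7 + 4 = 11

11


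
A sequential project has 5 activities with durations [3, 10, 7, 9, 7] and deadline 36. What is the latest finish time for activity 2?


LF(activity 2) = deadline - sum of successor durations
Successors: activities 3 through 5 with durations [7, 9, 7]
Sum of successor durations = 23
LF = 36 - 23 = 13

13


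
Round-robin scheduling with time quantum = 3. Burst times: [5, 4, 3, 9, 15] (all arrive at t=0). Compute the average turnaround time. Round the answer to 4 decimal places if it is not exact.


Time quantum = 3
Execution trace:
  J1 runs 3 units, time = 3
  J2 runs 3 units, time = 6
  J3 runs 3 units, time = 9
  J4 runs 3 units, time = 12
  J5 runs 3 units, time = 15
  J1 runs 2 units, time = 17
  J2 runs 1 units, time = 18
  J4 runs 3 units, time = 21
  J5 runs 3 units, time = 24
  J4 runs 3 units, time = 27
  J5 runs 3 units, time = 30
  J5 runs 3 units, time = 33
  J5 runs 3 units, time = 36
Finish times: [17, 18, 9, 27, 36]
Average turnaround = 107/5 = 21.4

21.4


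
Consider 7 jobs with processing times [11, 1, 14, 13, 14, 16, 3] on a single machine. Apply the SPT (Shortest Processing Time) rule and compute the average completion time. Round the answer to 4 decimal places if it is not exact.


Sort jobs by processing time (SPT order): [1, 3, 11, 13, 14, 14, 16]
Compute completion times sequentially:
  Job 1: processing = 1, completes at 1
  Job 2: processing = 3, completes at 4
  Job 3: processing = 11, completes at 15
  Job 4: processing = 13, completes at 28
  Job 5: processing = 14, completes at 42
  Job 6: processing = 14, completes at 56
  Job 7: processing = 16, completes at 72
Sum of completion times = 218
Average completion time = 218/7 = 31.1429

31.1429


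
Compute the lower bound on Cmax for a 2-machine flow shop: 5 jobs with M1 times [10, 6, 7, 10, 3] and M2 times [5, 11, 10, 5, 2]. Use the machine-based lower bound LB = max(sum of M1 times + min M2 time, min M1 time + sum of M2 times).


LB1 = sum(M1 times) + min(M2 times) = 36 + 2 = 38
LB2 = min(M1 times) + sum(M2 times) = 3 + 33 = 36
Lower bound = max(LB1, LB2) = max(38, 36) = 38

38


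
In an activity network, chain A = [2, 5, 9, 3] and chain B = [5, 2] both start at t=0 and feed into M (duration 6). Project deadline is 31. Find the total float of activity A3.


Forward pass: ES(A3) = sum of predecessors on chain A = 7
EF = ES + duration = 7 + 9 = 16
Backward pass: LF(M) = deadline = 31; LS(M) = 31 - 6 = 25
LF(A3) = LS(M) - sum(successors on chain A) = 25 - 3 = 22
LS = LF - duration = 22 - 9 = 13
Total float = LS - ES = 13 - 7 = 6

6


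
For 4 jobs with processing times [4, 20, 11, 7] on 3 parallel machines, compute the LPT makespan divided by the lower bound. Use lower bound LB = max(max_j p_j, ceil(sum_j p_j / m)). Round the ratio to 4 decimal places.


LPT order: [20, 11, 7, 4]
Machine loads after assignment: [20, 11, 11]
LPT makespan = 20
Lower bound = max(max_job, ceil(total/3)) = max(20, 14) = 20
Ratio = 20 / 20 = 1.0

1.0


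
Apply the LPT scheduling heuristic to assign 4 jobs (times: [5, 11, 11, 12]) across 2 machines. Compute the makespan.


Sort jobs in decreasing order (LPT): [12, 11, 11, 5]
Assign each job to the least loaded machine:
  Machine 1: jobs [12, 5], load = 17
  Machine 2: jobs [11, 11], load = 22
Makespan = max load = 22

22


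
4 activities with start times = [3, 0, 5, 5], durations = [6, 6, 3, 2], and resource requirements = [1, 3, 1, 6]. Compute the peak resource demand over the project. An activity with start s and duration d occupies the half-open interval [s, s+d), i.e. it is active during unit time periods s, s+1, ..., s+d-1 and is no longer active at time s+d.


Each activity i is active on [start_i, start_i + duration_i).
Compute total resource usage per time slot:
  t=0: active resources = [3], total = 3
  t=1: active resources = [3], total = 3
  t=2: active resources = [3], total = 3
  t=3: active resources = [1, 3], total = 4
  t=4: active resources = [1, 3], total = 4
  t=5: active resources = [1, 3, 1, 6], total = 11
  t=6: active resources = [1, 1, 6], total = 8
  t=7: active resources = [1, 1], total = 2
  t=8: active resources = [1], total = 1
Peak resource demand = 11

11


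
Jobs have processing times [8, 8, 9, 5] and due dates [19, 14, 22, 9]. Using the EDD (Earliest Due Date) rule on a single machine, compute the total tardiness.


Sort by due date (EDD order): [(5, 9), (8, 14), (8, 19), (9, 22)]
Compute completion times and tardiness:
  Job 1: p=5, d=9, C=5, tardiness=max(0,5-9)=0
  Job 2: p=8, d=14, C=13, tardiness=max(0,13-14)=0
  Job 3: p=8, d=19, C=21, tardiness=max(0,21-19)=2
  Job 4: p=9, d=22, C=30, tardiness=max(0,30-22)=8
Total tardiness = 10

10


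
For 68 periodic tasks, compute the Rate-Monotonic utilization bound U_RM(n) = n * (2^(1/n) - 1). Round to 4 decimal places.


Compute 2^(1/68) = 1.0102454700
Subtract 1: 1.0102454700 - 1 = 0.0102454700
Multiply by n: 68 * 0.0102454700 = 0.6966919600
Round to 4 dp: 0.6967

0.6967


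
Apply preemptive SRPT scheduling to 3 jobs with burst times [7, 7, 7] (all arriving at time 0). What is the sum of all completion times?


Since all jobs arrive at t=0, SRPT equals SPT ordering.
SPT order: [7, 7, 7]
Completion times:
  Job 1: p=7, C=7
  Job 2: p=7, C=14
  Job 3: p=7, C=21
Total completion time = 7 + 14 + 21 = 42

42


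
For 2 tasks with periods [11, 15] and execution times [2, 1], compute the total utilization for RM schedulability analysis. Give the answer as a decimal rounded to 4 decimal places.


Compute individual utilizations (exact fractions):
  Task 1: C/T = 2/11 (approx. 0.1818)
  Task 2: C/T = 1/15 (approx. 0.0667)
Total utilization U = 2/11 + 1/15 = 41/165
Rounded to 4 decimal places: U = 0.2485
RM (Liu & Layland) bound for 2 tasks = 0.828427; compare with U = 41/165 (approx. 0.248485)
U <= bound, so schedulable by RM sufficient condition.

0.2485


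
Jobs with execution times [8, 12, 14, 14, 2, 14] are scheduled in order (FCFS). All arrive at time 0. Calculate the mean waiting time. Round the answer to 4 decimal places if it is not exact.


FCFS order (as given): [8, 12, 14, 14, 2, 14]
Waiting times:
  Job 1: wait = 0
  Job 2: wait = 8
  Job 3: wait = 20
  Job 4: wait = 34
  Job 5: wait = 48
  Job 6: wait = 50
Sum of waiting times = 160
Average waiting time = 160/6 = 26.6667

26.6667


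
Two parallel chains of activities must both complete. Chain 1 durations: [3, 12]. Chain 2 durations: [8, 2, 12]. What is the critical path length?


Path A total = 3 + 12 = 15
Path B total = 8 + 2 + 12 = 22
Critical path = longest path = max(15, 22) = 22

22


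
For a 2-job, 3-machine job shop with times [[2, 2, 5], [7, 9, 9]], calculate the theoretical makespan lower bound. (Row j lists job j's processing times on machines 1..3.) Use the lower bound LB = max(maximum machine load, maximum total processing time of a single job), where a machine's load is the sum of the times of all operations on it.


Machine loads:
  Machine 1: 2 + 7 = 9
  Machine 2: 2 + 9 = 11
  Machine 3: 5 + 9 = 14
Max machine load = 14
Job totals:
  Job 1: 9
  Job 2: 25
Max job total = 25
Lower bound = max(14, 25) = 25

25


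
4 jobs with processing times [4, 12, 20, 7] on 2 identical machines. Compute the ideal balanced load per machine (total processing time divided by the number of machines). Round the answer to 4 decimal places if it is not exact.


Total processing time = 4 + 12 + 20 + 7 = 43
Number of machines = 2
Ideal balanced load = 43 / 2 = 21.5

21.5


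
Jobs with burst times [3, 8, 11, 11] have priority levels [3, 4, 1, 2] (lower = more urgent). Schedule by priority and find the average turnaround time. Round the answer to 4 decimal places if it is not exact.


Sort by priority (ascending = highest first):
Order: [(1, 11), (2, 11), (3, 3), (4, 8)]
Completion times:
  Priority 1, burst=11, C=11
  Priority 2, burst=11, C=22
  Priority 3, burst=3, C=25
  Priority 4, burst=8, C=33
Average turnaround = 91/4 = 22.75

22.75


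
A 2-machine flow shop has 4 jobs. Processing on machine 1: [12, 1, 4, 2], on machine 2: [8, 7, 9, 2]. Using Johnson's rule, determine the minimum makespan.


Apply Johnson's rule:
  Group 1 (a <= b): [(2, 1, 7), (4, 2, 2), (3, 4, 9)]
  Group 2 (a > b): [(1, 12, 8)]
Optimal job order: [2, 4, 3, 1]
Schedule:
  Job 2: M1 done at 1, M2 done at 8
  Job 4: M1 done at 3, M2 done at 10
  Job 3: M1 done at 7, M2 done at 19
  Job 1: M1 done at 19, M2 done at 27
Makespan = 27

27


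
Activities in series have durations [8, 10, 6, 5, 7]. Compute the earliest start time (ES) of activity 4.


Activity 4 starts after activities 1 through 3 complete.
Predecessor durations: [8, 10, 6]
ES = 8 + 10 + 6 = 24

24


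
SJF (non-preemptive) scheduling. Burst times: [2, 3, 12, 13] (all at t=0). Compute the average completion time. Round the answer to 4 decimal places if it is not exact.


SJF order (ascending): [2, 3, 12, 13]
Completion times:
  Job 1: burst=2, C=2
  Job 2: burst=3, C=5
  Job 3: burst=12, C=17
  Job 4: burst=13, C=30
Average completion = 54/4 = 13.5

13.5


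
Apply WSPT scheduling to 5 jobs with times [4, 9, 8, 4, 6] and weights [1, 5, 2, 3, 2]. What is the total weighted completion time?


Compute p/w ratios and sort ascending (WSPT): [(4, 3), (9, 5), (6, 2), (4, 1), (8, 2)]
Compute weighted completion times:
  Job (p=4,w=3): C=4, w*C=3*4=12
  Job (p=9,w=5): C=13, w*C=5*13=65
  Job (p=6,w=2): C=19, w*C=2*19=38
  Job (p=4,w=1): C=23, w*C=1*23=23
  Job (p=8,w=2): C=31, w*C=2*31=62
Total weighted completion time = 200

200


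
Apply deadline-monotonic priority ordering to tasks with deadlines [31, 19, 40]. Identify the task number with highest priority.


Sort tasks by relative deadline (ascending):
  Task 2: deadline = 19
  Task 1: deadline = 31
  Task 3: deadline = 40
Priority order (highest first): [2, 1, 3]
Highest priority task = 2

2


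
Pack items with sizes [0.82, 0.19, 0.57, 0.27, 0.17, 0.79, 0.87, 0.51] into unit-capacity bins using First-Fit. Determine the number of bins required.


Place items sequentially using First-Fit:
  Item 0.82 -> new Bin 1
  Item 0.19 -> new Bin 2
  Item 0.57 -> Bin 2 (now 0.76)
  Item 0.27 -> new Bin 3
  Item 0.17 -> Bin 1 (now 0.99)
  Item 0.79 -> new Bin 4
  Item 0.87 -> new Bin 5
  Item 0.51 -> Bin 3 (now 0.78)
Total bins used = 5

5


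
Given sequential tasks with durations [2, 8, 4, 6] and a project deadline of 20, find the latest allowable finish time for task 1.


LF(activity 1) = deadline - sum of successor durations
Successors: activities 2 through 4 with durations [8, 4, 6]
Sum of successor durations = 18
LF = 20 - 18 = 2

2


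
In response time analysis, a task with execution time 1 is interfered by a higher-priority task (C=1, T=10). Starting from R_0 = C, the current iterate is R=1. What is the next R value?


R_next = C + ceil(R_prev / T_hp) * C_hp
ceil(1 / 10) = ceil(0.1) = 1
Interference = 1 * 1 = 1
R_next = 1 + 1 = 2

2


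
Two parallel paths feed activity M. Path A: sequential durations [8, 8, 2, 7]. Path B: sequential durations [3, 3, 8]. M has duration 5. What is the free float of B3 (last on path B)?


ES(B3) = sum of predecessors on chain B = 6
EF(B3) = ES + duration = 6 + 8 = 14
Successor of B3 is M. ES(M) = max(sum(A), sum(B)) = max(25, 14) = 25
Free float = ES(successor) - EF(current) = 25 - 14 = 11

11


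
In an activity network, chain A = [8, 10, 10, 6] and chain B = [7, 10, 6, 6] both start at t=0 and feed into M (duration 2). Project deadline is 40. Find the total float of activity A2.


Forward pass: ES(A2) = sum of predecessors on chain A = 8
EF = ES + duration = 8 + 10 = 18
Backward pass: LF(M) = deadline = 40; LS(M) = 40 - 2 = 38
LF(A2) = LS(M) - sum(successors on chain A) = 38 - 16 = 22
LS = LF - duration = 22 - 10 = 12
Total float = LS - ES = 12 - 8 = 4

4


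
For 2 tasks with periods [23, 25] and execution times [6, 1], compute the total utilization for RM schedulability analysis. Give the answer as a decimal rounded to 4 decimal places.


Compute individual utilizations (exact fractions):
  Task 1: C/T = 6/23 (approx. 0.2609)
  Task 2: C/T = 1/25 (approx. 0.04)
Total utilization U = 6/23 + 1/25 = 173/575
Rounded to 4 decimal places: U = 0.3009
RM (Liu & Layland) bound for 2 tasks = 0.828427; compare with U = 173/575 (approx. 0.300870)
U <= bound, so schedulable by RM sufficient condition.

0.3009


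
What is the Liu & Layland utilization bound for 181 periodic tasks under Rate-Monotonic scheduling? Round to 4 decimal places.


Compute 2^(1/181) = 1.0038368845
Subtract 1: 1.0038368845 - 1 = 0.0038368845
Multiply by n: 181 * 0.0038368845 = 0.6944760945
Round to 4 dp: 0.6945

0.6945


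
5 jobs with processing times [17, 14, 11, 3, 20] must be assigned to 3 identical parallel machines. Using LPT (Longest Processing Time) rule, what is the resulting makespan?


Sort jobs in decreasing order (LPT): [20, 17, 14, 11, 3]
Assign each job to the least loaded machine:
  Machine 1: jobs [20], load = 20
  Machine 2: jobs [17, 3], load = 20
  Machine 3: jobs [14, 11], load = 25
Makespan = max load = 25

25


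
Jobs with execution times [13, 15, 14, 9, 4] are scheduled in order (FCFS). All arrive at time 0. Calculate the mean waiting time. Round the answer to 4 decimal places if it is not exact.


FCFS order (as given): [13, 15, 14, 9, 4]
Waiting times:
  Job 1: wait = 0
  Job 2: wait = 13
  Job 3: wait = 28
  Job 4: wait = 42
  Job 5: wait = 51
Sum of waiting times = 134
Average waiting time = 134/5 = 26.8

26.8


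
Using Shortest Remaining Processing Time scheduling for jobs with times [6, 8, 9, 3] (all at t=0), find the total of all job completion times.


Since all jobs arrive at t=0, SRPT equals SPT ordering.
SPT order: [3, 6, 8, 9]
Completion times:
  Job 1: p=3, C=3
  Job 2: p=6, C=9
  Job 3: p=8, C=17
  Job 4: p=9, C=26
Total completion time = 3 + 9 + 17 + 26 = 55

55


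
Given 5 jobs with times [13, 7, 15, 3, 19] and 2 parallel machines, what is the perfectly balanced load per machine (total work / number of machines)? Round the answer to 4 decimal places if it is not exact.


Total processing time = 13 + 7 + 15 + 3 + 19 = 57
Number of machines = 2
Ideal balanced load = 57 / 2 = 28.5

28.5


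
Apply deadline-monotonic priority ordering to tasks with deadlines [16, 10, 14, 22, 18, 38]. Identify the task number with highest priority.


Sort tasks by relative deadline (ascending):
  Task 2: deadline = 10
  Task 3: deadline = 14
  Task 1: deadline = 16
  Task 5: deadline = 18
  Task 4: deadline = 22
  Task 6: deadline = 38
Priority order (highest first): [2, 3, 1, 5, 4, 6]
Highest priority task = 2

2


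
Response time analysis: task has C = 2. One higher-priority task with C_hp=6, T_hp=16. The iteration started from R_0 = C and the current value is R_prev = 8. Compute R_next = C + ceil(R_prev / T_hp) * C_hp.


R_next = C + ceil(R_prev / T_hp) * C_hp
ceil(8 / 16) = ceil(0.5) = 1
Interference = 1 * 6 = 6
R_next = 2 + 6 = 8
R_next = R_prev, so the iteration has converged (response time = 8).

8


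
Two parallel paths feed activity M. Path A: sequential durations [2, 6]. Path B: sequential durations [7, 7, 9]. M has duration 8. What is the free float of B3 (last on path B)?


ES(B3) = sum of predecessors on chain B = 14
EF(B3) = ES + duration = 14 + 9 = 23
Successor of B3 is M. ES(M) = max(sum(A), sum(B)) = max(8, 23) = 23
Free float = ES(successor) - EF(current) = 23 - 23 = 0

0


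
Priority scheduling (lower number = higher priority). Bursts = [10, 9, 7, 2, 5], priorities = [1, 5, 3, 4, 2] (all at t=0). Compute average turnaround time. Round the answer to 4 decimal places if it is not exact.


Sort by priority (ascending = highest first):
Order: [(1, 10), (2, 5), (3, 7), (4, 2), (5, 9)]
Completion times:
  Priority 1, burst=10, C=10
  Priority 2, burst=5, C=15
  Priority 3, burst=7, C=22
  Priority 4, burst=2, C=24
  Priority 5, burst=9, C=33
Average turnaround = 104/5 = 20.8

20.8


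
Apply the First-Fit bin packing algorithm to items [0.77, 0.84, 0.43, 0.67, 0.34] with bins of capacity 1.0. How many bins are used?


Place items sequentially using First-Fit:
  Item 0.77 -> new Bin 1
  Item 0.84 -> new Bin 2
  Item 0.43 -> new Bin 3
  Item 0.67 -> new Bin 4
  Item 0.34 -> Bin 3 (now 0.77)
Total bins used = 4

4


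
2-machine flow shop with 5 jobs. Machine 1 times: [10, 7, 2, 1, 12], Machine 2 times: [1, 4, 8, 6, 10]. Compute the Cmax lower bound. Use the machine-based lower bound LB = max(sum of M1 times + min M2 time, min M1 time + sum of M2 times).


LB1 = sum(M1 times) + min(M2 times) = 32 + 1 = 33
LB2 = min(M1 times) + sum(M2 times) = 1 + 29 = 30
Lower bound = max(LB1, LB2) = max(33, 30) = 33

33


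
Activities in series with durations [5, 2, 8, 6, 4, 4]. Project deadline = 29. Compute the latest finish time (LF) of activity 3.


LF(activity 3) = deadline - sum of successor durations
Successors: activities 4 through 6 with durations [6, 4, 4]
Sum of successor durations = 14
LF = 29 - 14 = 15

15


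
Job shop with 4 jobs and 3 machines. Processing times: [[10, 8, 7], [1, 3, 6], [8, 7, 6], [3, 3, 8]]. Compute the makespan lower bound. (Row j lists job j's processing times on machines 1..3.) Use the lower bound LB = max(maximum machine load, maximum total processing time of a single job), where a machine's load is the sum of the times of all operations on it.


Machine loads:
  Machine 1: 10 + 1 + 8 + 3 = 22
  Machine 2: 8 + 3 + 7 + 3 = 21
  Machine 3: 7 + 6 + 6 + 8 = 27
Max machine load = 27
Job totals:
  Job 1: 25
  Job 2: 10
  Job 3: 21
  Job 4: 14
Max job total = 25
Lower bound = max(27, 25) = 27

27


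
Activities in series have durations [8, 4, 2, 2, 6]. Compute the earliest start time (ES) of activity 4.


Activity 4 starts after activities 1 through 3 complete.
Predecessor durations: [8, 4, 2]
ES = 8 + 4 + 2 = 14

14


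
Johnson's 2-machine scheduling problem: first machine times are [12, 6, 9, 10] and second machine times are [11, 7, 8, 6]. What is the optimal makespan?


Apply Johnson's rule:
  Group 1 (a <= b): [(2, 6, 7)]
  Group 2 (a > b): [(1, 12, 11), (3, 9, 8), (4, 10, 6)]
Optimal job order: [2, 1, 3, 4]
Schedule:
  Job 2: M1 done at 6, M2 done at 13
  Job 1: M1 done at 18, M2 done at 29
  Job 3: M1 done at 27, M2 done at 37
  Job 4: M1 done at 37, M2 done at 43
Makespan = 43

43


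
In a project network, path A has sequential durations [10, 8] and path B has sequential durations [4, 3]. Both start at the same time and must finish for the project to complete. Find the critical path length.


Path A total = 10 + 8 = 18
Path B total = 4 + 3 = 7
Critical path = longest path = max(18, 7) = 18

18


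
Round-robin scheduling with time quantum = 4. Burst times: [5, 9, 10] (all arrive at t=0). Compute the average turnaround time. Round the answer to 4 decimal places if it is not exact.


Time quantum = 4
Execution trace:
  J1 runs 4 units, time = 4
  J2 runs 4 units, time = 8
  J3 runs 4 units, time = 12
  J1 runs 1 units, time = 13
  J2 runs 4 units, time = 17
  J3 runs 4 units, time = 21
  J2 runs 1 units, time = 22
  J3 runs 2 units, time = 24
Finish times: [13, 22, 24]
Average turnaround = 59/3 = 19.6667

19.6667


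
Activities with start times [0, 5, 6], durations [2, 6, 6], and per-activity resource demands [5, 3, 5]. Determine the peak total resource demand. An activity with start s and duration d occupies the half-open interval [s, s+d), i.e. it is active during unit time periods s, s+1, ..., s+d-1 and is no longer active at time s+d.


Each activity i is active on [start_i, start_i + duration_i).
Compute total resource usage per time slot:
  t=0: active resources = [5], total = 5
  t=1: active resources = [5], total = 5
  t=2: active resources = [], total = 0
  t=3: active resources = [], total = 0
  t=4: active resources = [], total = 0
  t=5: active resources = [3], total = 3
  t=6: active resources = [3, 5], total = 8
  t=7: active resources = [3, 5], total = 8
  t=8: active resources = [3, 5], total = 8
  t=9: active resources = [3, 5], total = 8
  t=10: active resources = [3, 5], total = 8
  t=11: active resources = [5], total = 5
Peak resource demand = 8

8


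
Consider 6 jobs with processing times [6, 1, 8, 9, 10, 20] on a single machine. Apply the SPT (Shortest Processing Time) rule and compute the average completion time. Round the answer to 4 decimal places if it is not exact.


Sort jobs by processing time (SPT order): [1, 6, 8, 9, 10, 20]
Compute completion times sequentially:
  Job 1: processing = 1, completes at 1
  Job 2: processing = 6, completes at 7
  Job 3: processing = 8, completes at 15
  Job 4: processing = 9, completes at 24
  Job 5: processing = 10, completes at 34
  Job 6: processing = 20, completes at 54
Sum of completion times = 135
Average completion time = 135/6 = 22.5

22.5


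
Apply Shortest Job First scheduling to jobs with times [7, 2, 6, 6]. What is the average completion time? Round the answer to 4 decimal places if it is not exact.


SJF order (ascending): [2, 6, 6, 7]
Completion times:
  Job 1: burst=2, C=2
  Job 2: burst=6, C=8
  Job 3: burst=6, C=14
  Job 4: burst=7, C=21
Average completion = 45/4 = 11.25

11.25


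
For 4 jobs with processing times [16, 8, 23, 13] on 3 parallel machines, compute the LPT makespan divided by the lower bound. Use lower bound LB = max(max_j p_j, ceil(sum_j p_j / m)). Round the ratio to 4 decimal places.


LPT order: [23, 16, 13, 8]
Machine loads after assignment: [23, 16, 21]
LPT makespan = 23
Lower bound = max(max_job, ceil(total/3)) = max(23, 20) = 23
Ratio = 23 / 23 = 1.0

1.0


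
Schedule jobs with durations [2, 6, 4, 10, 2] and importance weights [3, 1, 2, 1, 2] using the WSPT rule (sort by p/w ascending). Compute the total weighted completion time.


Compute p/w ratios and sort ascending (WSPT): [(2, 3), (2, 2), (4, 2), (6, 1), (10, 1)]
Compute weighted completion times:
  Job (p=2,w=3): C=2, w*C=3*2=6
  Job (p=2,w=2): C=4, w*C=2*4=8
  Job (p=4,w=2): C=8, w*C=2*8=16
  Job (p=6,w=1): C=14, w*C=1*14=14
  Job (p=10,w=1): C=24, w*C=1*24=24
Total weighted completion time = 68

68


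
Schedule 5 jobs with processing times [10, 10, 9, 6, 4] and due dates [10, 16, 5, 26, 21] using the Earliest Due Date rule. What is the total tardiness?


Sort by due date (EDD order): [(9, 5), (10, 10), (10, 16), (4, 21), (6, 26)]
Compute completion times and tardiness:
  Job 1: p=9, d=5, C=9, tardiness=max(0,9-5)=4
  Job 2: p=10, d=10, C=19, tardiness=max(0,19-10)=9
  Job 3: p=10, d=16, C=29, tardiness=max(0,29-16)=13
  Job 4: p=4, d=21, C=33, tardiness=max(0,33-21)=12
  Job 5: p=6, d=26, C=39, tardiness=max(0,39-26)=13
Total tardiness = 51

51


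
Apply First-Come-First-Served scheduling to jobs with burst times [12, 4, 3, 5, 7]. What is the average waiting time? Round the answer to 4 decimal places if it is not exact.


FCFS order (as given): [12, 4, 3, 5, 7]
Waiting times:
  Job 1: wait = 0
  Job 2: wait = 12
  Job 3: wait = 16
  Job 4: wait = 19
  Job 5: wait = 24
Sum of waiting times = 71
Average waiting time = 71/5 = 14.2

14.2


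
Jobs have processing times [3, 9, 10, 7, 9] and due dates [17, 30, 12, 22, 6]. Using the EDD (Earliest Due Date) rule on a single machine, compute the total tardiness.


Sort by due date (EDD order): [(9, 6), (10, 12), (3, 17), (7, 22), (9, 30)]
Compute completion times and tardiness:
  Job 1: p=9, d=6, C=9, tardiness=max(0,9-6)=3
  Job 2: p=10, d=12, C=19, tardiness=max(0,19-12)=7
  Job 3: p=3, d=17, C=22, tardiness=max(0,22-17)=5
  Job 4: p=7, d=22, C=29, tardiness=max(0,29-22)=7
  Job 5: p=9, d=30, C=38, tardiness=max(0,38-30)=8
Total tardiness = 30

30


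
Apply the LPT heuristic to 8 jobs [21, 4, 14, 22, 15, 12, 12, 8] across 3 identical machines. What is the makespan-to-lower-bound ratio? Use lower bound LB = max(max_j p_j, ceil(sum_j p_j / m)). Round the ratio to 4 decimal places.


LPT order: [22, 21, 15, 14, 12, 12, 8, 4]
Machine loads after assignment: [34, 37, 37]
LPT makespan = 37
Lower bound = max(max_job, ceil(total/3)) = max(22, 36) = 36
Ratio = 37 / 36 = 1.0278

1.0278


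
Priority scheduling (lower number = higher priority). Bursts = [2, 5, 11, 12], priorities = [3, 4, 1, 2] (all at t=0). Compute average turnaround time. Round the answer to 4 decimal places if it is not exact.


Sort by priority (ascending = highest first):
Order: [(1, 11), (2, 12), (3, 2), (4, 5)]
Completion times:
  Priority 1, burst=11, C=11
  Priority 2, burst=12, C=23
  Priority 3, burst=2, C=25
  Priority 4, burst=5, C=30
Average turnaround = 89/4 = 22.25

22.25


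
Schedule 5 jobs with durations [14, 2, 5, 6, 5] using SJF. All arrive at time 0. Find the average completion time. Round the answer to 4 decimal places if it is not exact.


SJF order (ascending): [2, 5, 5, 6, 14]
Completion times:
  Job 1: burst=2, C=2
  Job 2: burst=5, C=7
  Job 3: burst=5, C=12
  Job 4: burst=6, C=18
  Job 5: burst=14, C=32
Average completion = 71/5 = 14.2

14.2


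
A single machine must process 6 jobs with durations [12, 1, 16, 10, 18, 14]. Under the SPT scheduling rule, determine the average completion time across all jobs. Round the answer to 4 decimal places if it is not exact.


Sort jobs by processing time (SPT order): [1, 10, 12, 14, 16, 18]
Compute completion times sequentially:
  Job 1: processing = 1, completes at 1
  Job 2: processing = 10, completes at 11
  Job 3: processing = 12, completes at 23
  Job 4: processing = 14, completes at 37
  Job 5: processing = 16, completes at 53
  Job 6: processing = 18, completes at 71
Sum of completion times = 196
Average completion time = 196/6 = 32.6667

32.6667


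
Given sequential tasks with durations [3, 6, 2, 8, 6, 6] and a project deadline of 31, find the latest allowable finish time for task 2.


LF(activity 2) = deadline - sum of successor durations
Successors: activities 3 through 6 with durations [2, 8, 6, 6]
Sum of successor durations = 22
LF = 31 - 22 = 9

9


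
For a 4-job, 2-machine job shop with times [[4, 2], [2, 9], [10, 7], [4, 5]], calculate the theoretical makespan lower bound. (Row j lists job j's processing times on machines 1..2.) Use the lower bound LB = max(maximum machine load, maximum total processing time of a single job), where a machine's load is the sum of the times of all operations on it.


Machine loads:
  Machine 1: 4 + 2 + 10 + 4 = 20
  Machine 2: 2 + 9 + 7 + 5 = 23
Max machine load = 23
Job totals:
  Job 1: 6
  Job 2: 11
  Job 3: 17
  Job 4: 9
Max job total = 17
Lower bound = max(23, 17) = 23

23


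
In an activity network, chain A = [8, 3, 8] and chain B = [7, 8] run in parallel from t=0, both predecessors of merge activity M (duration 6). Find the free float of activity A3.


ES(A3) = sum of predecessors on chain A = 11
EF(A3) = ES + duration = 11 + 8 = 19
Successor of A3 is M. ES(M) = max(sum(A), sum(B)) = max(19, 15) = 19
Free float = ES(successor) - EF(current) = 19 - 19 = 0

0


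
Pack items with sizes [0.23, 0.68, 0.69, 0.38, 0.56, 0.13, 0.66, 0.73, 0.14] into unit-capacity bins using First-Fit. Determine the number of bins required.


Place items sequentially using First-Fit:
  Item 0.23 -> new Bin 1
  Item 0.68 -> Bin 1 (now 0.91)
  Item 0.69 -> new Bin 2
  Item 0.38 -> new Bin 3
  Item 0.56 -> Bin 3 (now 0.94)
  Item 0.13 -> Bin 2 (now 0.82)
  Item 0.66 -> new Bin 4
  Item 0.73 -> new Bin 5
  Item 0.14 -> Bin 2 (now 0.96)
Total bins used = 5

5


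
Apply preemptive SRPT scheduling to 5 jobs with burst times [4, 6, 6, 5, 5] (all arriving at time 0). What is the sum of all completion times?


Since all jobs arrive at t=0, SRPT equals SPT ordering.
SPT order: [4, 5, 5, 6, 6]
Completion times:
  Job 1: p=4, C=4
  Job 2: p=5, C=9
  Job 3: p=5, C=14
  Job 4: p=6, C=20
  Job 5: p=6, C=26
Total completion time = 4 + 9 + 14 + 20 + 26 = 73

73
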